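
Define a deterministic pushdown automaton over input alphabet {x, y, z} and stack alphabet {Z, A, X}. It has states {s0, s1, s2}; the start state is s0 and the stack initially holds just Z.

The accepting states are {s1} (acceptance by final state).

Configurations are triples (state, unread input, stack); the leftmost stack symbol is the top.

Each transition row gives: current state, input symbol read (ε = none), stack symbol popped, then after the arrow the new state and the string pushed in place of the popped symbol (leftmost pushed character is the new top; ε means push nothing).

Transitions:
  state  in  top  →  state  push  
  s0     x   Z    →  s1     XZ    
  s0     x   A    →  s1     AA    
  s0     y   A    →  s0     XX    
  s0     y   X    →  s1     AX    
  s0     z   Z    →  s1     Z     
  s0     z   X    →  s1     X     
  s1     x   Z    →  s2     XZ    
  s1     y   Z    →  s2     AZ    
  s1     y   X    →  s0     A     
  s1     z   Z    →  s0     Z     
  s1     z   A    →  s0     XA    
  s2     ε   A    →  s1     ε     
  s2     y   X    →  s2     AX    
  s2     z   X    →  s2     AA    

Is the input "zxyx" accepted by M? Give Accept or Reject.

Reject

(s0, zxyx, Z) ⊢ (s1, xyx, Z) ⊢ (s2, yx, XZ) ⊢ (s2, x, AXZ) ⊢ (s1, x, XZ)
No transition applies at (s1, x, XZ); input not fully consumed.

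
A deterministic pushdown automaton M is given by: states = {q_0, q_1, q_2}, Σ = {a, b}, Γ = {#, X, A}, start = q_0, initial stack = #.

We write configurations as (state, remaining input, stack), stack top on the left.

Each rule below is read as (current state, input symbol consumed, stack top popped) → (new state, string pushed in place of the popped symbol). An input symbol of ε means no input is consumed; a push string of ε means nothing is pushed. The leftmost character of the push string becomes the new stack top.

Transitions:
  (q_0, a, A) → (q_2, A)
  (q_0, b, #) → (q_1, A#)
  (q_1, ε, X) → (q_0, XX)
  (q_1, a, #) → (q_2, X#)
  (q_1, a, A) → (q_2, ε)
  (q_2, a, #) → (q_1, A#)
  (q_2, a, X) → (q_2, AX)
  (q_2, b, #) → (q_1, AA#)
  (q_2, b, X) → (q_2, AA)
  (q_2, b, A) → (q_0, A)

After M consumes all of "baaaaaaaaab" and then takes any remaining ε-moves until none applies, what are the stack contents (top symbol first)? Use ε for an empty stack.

(q_0, baaaaaaaaab, #)
  read b, top #: go to q_1, push A# → (q_1, aaaaaaaaab, A#)
  read a, top A: go to q_2, push ε → (q_2, aaaaaaaab, #)
  read a, top #: go to q_1, push A# → (q_1, aaaaaaab, A#)
  read a, top A: go to q_2, push ε → (q_2, aaaaaab, #)
  read a, top #: go to q_1, push A# → (q_1, aaaaab, A#)
  read a, top A: go to q_2, push ε → (q_2, aaaab, #)
  read a, top #: go to q_1, push A# → (q_1, aaab, A#)
  read a, top A: go to q_2, push ε → (q_2, aab, #)
  read a, top #: go to q_1, push A# → (q_1, ab, A#)
  read a, top A: go to q_2, push ε → (q_2, b, #)
  read b, top #: go to q_1, push AA# → (q_1, ε, AA#)
All input consumed in state q_1 with stack AA#.

AA#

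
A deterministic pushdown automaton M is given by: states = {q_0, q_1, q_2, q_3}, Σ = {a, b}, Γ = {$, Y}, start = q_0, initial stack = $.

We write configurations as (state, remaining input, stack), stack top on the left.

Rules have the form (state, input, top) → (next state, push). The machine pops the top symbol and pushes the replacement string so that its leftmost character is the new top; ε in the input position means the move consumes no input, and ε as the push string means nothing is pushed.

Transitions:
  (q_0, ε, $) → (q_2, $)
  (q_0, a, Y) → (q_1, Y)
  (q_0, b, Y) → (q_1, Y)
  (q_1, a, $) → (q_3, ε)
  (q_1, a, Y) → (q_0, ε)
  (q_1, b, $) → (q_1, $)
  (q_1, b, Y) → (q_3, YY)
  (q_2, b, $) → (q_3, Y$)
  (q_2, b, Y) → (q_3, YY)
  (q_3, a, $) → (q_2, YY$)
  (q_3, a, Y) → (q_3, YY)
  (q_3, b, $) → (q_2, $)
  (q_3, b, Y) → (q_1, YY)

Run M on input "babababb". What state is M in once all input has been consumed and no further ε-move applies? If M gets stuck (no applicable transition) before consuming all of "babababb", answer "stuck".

(q_0, babababb, $)
  ε-move, top $: go to q_2, push $ → (q_2, babababb, $)
  read b, top $: go to q_3, push Y$ → (q_3, abababb, Y$)
  read a, top Y: go to q_3, push YY → (q_3, bababb, YY$)
  read b, top Y: go to q_1, push YY → (q_1, ababb, YYY$)
  read a, top Y: go to q_0, push ε → (q_0, babb, YY$)
  read b, top Y: go to q_1, push Y → (q_1, abb, YY$)
  read a, top Y: go to q_0, push ε → (q_0, bb, Y$)
  read b, top Y: go to q_1, push Y → (q_1, b, Y$)
  read b, top Y: go to q_3, push YY → (q_3, ε, YY$)
All input consumed; M is in state q_3.

q_3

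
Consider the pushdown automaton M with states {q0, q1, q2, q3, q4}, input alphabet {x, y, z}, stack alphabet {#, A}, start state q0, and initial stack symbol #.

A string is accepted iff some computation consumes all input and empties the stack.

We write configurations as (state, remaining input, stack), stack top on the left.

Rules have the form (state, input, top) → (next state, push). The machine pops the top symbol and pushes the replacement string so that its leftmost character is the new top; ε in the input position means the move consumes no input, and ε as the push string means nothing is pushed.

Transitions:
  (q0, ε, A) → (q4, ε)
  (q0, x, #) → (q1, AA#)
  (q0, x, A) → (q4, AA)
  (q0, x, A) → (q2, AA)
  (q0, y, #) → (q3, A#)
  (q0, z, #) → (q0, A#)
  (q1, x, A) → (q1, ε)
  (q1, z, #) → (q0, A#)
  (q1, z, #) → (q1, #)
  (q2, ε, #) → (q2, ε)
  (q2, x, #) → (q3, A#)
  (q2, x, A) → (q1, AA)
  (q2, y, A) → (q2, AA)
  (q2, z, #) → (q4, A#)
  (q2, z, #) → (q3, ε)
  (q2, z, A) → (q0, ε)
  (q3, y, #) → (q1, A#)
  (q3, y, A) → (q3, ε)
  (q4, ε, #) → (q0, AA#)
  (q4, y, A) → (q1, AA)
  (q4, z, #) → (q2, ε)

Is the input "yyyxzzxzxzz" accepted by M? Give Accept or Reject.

One accepting computation: (q0, yyyxzzxzxzz, #) ⊢ (q3, yyxzzxzxzz, A#) ⊢ (q3, yxzzxzxzz, #) ⊢ (q1, xzzxzxzz, A#) ⊢ (q1, zzxzxzz, #) ⊢ (q1, zxzxzz, #) ⊢ (q0, xzxzz, A#) ⊢ (q2, zxzz, AA#) ⊢ (q0, xzz, A#) ⊢ (q2, zz, AA#) ⊢ (q0, z, A#) ⊢ (q4, z, #) ⊢ (q2, ε, ε)
All input consumed and the stack is empty.

Accept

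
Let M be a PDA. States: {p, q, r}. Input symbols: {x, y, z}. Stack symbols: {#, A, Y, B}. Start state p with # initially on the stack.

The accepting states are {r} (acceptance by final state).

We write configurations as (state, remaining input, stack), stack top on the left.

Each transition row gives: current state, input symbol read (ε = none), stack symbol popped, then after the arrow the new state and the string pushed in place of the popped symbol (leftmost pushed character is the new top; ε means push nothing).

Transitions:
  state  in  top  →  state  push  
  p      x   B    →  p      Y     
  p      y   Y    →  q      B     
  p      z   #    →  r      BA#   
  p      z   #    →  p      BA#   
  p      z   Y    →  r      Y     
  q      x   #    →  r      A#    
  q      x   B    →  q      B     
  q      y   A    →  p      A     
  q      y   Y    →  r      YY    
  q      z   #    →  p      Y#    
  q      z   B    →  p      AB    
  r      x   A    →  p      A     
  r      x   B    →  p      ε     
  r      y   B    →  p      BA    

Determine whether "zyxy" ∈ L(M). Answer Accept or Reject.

Reject

No computation consumes all input and reaches a final state.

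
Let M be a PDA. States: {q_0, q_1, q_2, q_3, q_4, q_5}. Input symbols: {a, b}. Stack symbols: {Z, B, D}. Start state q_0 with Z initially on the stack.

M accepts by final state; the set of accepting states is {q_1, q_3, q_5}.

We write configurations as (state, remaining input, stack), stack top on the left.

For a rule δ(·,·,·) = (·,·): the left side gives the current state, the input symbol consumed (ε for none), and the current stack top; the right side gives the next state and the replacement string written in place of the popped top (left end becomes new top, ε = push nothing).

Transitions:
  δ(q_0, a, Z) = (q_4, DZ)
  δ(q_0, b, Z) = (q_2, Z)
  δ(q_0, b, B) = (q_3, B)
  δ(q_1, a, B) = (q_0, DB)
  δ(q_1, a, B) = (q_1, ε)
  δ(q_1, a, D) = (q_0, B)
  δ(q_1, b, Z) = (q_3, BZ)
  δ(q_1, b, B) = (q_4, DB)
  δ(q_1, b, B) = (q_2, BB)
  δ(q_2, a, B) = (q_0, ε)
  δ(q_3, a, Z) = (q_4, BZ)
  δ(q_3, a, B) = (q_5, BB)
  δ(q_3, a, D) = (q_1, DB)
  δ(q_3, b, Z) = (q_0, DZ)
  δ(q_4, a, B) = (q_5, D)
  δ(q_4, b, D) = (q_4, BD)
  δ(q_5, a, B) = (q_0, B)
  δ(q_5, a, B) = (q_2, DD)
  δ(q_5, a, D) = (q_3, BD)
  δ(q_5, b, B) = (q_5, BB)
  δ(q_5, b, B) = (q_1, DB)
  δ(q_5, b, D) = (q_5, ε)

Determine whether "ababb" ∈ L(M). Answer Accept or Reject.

Accept

One accepting computation: (q_0, ababb, Z) ⊢ (q_4, babb, DZ) ⊢ (q_4, abb, BDZ) ⊢ (q_5, bb, DDZ) ⊢ (q_5, b, DZ) ⊢ (q_5, ε, Z)
All input consumed and state q_5 ∈ F.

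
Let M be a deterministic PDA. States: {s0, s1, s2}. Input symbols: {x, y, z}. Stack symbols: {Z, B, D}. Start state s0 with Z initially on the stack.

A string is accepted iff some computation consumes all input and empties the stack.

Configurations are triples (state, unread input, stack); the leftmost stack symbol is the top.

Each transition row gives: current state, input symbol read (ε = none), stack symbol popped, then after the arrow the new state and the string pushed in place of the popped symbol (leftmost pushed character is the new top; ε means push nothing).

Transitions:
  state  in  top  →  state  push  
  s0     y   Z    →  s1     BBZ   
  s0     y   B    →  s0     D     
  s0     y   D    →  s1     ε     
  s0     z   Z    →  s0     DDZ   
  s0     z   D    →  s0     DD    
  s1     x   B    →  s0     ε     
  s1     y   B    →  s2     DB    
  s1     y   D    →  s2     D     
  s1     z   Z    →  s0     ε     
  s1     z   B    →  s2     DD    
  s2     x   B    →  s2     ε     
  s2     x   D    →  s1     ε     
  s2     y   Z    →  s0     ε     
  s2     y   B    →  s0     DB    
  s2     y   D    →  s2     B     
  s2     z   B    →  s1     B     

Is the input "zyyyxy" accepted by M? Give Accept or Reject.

Accept

(s0, zyyyxy, Z)
  read z, top Z: go to s0, push DDZ → (s0, yyyxy, DDZ)
  read y, top D: go to s1, push ε → (s1, yyxy, DZ)
  read y, top D: go to s2, push D → (s2, yxy, DZ)
  read y, top D: go to s2, push B → (s2, xy, BZ)
  read x, top B: go to s2, push ε → (s2, y, Z)
  read y, top Z: go to s0, push ε → (s0, ε, ε)
All input consumed and the stack is empty.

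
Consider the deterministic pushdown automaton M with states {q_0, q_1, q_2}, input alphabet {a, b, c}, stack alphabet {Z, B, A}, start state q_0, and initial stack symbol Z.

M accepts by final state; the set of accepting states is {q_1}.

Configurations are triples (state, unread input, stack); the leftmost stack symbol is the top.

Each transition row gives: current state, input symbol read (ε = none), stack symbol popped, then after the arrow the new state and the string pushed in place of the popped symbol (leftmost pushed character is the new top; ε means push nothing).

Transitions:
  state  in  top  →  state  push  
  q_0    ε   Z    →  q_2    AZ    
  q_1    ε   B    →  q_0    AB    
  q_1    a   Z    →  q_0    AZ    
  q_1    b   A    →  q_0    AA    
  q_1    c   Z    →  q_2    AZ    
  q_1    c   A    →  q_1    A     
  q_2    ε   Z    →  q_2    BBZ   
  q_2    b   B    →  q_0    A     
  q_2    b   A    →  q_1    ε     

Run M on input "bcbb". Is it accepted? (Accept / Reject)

Reject

(q_0, bcbb, Z) ⊢ (q_2, bcbb, AZ) ⊢ (q_1, cbb, Z) ⊢ (q_2, bb, AZ) ⊢ (q_1, b, Z)
No transition applies at (q_1, b, Z); input not fully consumed.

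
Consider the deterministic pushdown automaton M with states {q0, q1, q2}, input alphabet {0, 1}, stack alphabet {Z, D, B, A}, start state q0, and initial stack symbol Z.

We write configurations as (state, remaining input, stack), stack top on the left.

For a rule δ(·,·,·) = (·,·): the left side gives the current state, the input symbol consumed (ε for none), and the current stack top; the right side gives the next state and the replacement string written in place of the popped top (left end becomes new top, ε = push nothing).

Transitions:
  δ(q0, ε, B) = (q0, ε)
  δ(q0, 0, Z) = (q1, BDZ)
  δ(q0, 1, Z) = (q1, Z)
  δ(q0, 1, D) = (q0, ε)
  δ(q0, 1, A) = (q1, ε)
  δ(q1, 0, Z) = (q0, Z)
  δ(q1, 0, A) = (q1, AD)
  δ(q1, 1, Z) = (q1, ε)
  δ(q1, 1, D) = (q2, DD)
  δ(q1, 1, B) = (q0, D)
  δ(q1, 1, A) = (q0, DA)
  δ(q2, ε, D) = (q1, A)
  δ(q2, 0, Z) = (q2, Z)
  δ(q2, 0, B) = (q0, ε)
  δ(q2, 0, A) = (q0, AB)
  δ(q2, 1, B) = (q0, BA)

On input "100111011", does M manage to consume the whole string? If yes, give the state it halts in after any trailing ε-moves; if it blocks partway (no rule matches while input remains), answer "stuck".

q0

(q0, 100111011, Z) ⊢ (q1, 00111011, Z) ⊢ (q0, 0111011, Z) ⊢ (q1, 111011, BDZ) ⊢ (q0, 11011, DDZ) ⊢ (q0, 1011, DZ) ⊢ (q0, 011, Z) ⊢ (q1, 11, BDZ) ⊢ (q0, 1, DDZ) ⊢ (q0, ε, DZ)
All input consumed; M is in state q0.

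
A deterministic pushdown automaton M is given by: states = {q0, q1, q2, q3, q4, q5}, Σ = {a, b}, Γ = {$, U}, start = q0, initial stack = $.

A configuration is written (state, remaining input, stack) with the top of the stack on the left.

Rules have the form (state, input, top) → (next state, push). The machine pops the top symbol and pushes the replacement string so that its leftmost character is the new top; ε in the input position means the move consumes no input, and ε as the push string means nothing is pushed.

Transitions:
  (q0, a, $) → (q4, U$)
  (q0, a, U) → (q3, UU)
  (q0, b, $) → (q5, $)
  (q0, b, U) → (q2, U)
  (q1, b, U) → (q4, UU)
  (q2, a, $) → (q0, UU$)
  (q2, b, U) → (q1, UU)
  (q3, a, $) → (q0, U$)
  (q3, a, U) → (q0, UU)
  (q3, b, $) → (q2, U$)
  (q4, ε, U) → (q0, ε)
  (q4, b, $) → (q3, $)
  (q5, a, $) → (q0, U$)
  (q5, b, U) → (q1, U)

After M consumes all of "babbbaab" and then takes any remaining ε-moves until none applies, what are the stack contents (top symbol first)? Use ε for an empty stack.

UUUU$

(q0, babbbaab, $)
  read b, top $: go to q5, push $ → (q5, abbbaab, $)
  read a, top $: go to q0, push U$ → (q0, bbbaab, U$)
  read b, top U: go to q2, push U → (q2, bbaab, U$)
  read b, top U: go to q1, push UU → (q1, baab, UU$)
  read b, top U: go to q4, push UU → (q4, aab, UUU$)
  ε-move, top U: go to q0, push ε → (q0, aab, UU$)
  read a, top U: go to q3, push UU → (q3, ab, UUU$)
  read a, top U: go to q0, push UU → (q0, b, UUUU$)
  read b, top U: go to q2, push U → (q2, ε, UUUU$)
All input consumed in state q2 with stack UUUU$.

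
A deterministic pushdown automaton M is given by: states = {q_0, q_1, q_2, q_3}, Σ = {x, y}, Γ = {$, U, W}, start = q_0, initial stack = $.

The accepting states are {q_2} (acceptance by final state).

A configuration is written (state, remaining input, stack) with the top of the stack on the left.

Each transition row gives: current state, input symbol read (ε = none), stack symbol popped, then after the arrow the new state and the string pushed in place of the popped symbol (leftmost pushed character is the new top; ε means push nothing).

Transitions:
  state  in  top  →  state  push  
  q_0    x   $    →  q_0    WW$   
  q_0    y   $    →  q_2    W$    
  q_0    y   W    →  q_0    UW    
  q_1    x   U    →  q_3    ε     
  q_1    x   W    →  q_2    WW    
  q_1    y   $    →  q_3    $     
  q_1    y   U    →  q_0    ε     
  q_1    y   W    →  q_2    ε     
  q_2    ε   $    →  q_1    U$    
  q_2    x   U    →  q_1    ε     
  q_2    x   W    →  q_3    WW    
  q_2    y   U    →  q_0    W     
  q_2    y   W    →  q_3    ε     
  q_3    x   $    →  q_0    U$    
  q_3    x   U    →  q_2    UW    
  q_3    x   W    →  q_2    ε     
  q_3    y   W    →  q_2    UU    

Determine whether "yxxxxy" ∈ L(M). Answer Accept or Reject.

(q_0, yxxxxy, $)
  read y, top $: go to q_2, push W$ → (q_2, xxxxy, W$)
  read x, top W: go to q_3, push WW → (q_3, xxxy, WW$)
  read x, top W: go to q_2, push ε → (q_2, xxy, W$)
  read x, top W: go to q_3, push WW → (q_3, xy, WW$)
  read x, top W: go to q_2, push ε → (q_2, y, W$)
  read y, top W: go to q_3, push ε → (q_3, ε, $)
All input consumed; state q_3 ∉ F and no further ε-move applies.

Reject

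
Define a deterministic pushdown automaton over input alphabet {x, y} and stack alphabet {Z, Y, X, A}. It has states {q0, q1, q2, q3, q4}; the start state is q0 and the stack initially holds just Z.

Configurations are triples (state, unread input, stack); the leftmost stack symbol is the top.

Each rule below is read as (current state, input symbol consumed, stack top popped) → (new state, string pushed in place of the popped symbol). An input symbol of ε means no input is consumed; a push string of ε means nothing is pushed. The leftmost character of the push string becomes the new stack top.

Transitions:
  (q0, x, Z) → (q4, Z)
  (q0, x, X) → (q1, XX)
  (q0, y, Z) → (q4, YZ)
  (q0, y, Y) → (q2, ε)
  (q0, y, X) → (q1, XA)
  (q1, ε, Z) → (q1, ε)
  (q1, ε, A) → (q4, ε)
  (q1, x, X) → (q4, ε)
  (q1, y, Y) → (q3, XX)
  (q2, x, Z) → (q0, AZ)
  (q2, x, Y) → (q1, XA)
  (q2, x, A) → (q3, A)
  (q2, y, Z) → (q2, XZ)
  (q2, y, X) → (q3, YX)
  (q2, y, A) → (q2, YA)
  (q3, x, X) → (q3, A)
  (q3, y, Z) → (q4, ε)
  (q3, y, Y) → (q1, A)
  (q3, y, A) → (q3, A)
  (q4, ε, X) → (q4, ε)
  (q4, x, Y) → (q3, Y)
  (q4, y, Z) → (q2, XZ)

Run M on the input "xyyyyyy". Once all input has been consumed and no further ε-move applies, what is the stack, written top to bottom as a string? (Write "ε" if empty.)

(q0, xyyyyyy, Z) ⊢ (q4, yyyyyy, Z) ⊢ (q2, yyyyy, XZ) ⊢ (q3, yyyy, YXZ) ⊢ (q1, yyy, AXZ) ⊢ (q4, yyy, XZ) ⊢ (q4, yyy, Z) ⊢ (q2, yy, XZ) ⊢ (q3, y, YXZ) ⊢ (q1, ε, AXZ) ⊢ (q4, ε, XZ) ⊢ (q4, ε, Z)
All input consumed in state q4 with stack Z.

Z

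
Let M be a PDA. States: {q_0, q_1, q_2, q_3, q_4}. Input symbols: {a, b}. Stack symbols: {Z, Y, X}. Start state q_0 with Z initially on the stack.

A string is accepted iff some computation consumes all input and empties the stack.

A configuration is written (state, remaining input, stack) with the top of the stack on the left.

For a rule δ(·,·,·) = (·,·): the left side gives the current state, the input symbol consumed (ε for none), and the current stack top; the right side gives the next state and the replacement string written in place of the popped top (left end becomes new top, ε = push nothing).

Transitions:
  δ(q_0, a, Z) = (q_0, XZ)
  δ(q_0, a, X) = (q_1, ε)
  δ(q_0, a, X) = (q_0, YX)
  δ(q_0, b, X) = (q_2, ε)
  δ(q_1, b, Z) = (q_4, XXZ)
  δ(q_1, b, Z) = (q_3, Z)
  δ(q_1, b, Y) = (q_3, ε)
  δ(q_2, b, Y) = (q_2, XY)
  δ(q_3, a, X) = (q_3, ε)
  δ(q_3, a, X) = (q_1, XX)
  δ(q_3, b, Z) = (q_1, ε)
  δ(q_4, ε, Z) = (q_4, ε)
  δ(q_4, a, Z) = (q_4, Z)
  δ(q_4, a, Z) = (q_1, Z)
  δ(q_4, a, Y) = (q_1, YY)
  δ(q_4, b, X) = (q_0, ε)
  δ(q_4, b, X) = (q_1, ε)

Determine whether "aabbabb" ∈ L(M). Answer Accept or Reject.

One accepting computation: (q_0, aabbabb, Z) ⊢ (q_0, abbabb, XZ) ⊢ (q_1, bbabb, Z) ⊢ (q_4, babb, XXZ) ⊢ (q_0, abb, XZ) ⊢ (q_1, bb, Z) ⊢ (q_3, b, Z) ⊢ (q_1, ε, ε)
All input consumed and the stack is empty.

Accept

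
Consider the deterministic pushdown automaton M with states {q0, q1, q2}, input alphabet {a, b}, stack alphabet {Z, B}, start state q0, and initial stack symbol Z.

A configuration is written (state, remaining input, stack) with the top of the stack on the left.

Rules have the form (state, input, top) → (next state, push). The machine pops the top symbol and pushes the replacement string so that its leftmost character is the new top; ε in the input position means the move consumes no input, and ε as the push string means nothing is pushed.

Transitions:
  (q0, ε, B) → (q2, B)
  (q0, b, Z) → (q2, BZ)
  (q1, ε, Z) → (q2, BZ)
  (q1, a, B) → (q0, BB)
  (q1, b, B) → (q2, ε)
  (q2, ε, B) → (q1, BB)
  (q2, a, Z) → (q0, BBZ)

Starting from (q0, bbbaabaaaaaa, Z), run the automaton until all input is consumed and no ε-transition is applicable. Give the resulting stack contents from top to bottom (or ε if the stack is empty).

(q0, bbbaabaaaaaa, Z)
  read b, top Z: go to q2, push BZ → (q2, bbaabaaaaaa, BZ)
  ε-move, top B: go to q1, push BB → (q1, bbaabaaaaaa, BBZ)
  read b, top B: go to q2, push ε → (q2, baabaaaaaa, BZ)
  ε-move, top B: go to q1, push BB → (q1, baabaaaaaa, BBZ)
  read b, top B: go to q2, push ε → (q2, aabaaaaaa, BZ)
  ε-move, top B: go to q1, push BB → (q1, aabaaaaaa, BBZ)
  read a, top B: go to q0, push BB → (q0, abaaaaaa, BBBZ)
  ε-move, top B: go to q2, push B → (q2, abaaaaaa, BBBZ)
  ε-move, top B: go to q1, push BB → (q1, abaaaaaa, BBBBZ)
  read a, top B: go to q0, push BB → (q0, baaaaaa, BBBBBZ)
  ε-move, top B: go to q2, push B → (q2, baaaaaa, BBBBBZ)
  ε-move, top B: go to q1, push BB → (q1, baaaaaa, BBBBBBZ)
  read b, top B: go to q2, push ε → (q2, aaaaaa, BBBBBZ)
  ε-move, top B: go to q1, push BB → (q1, aaaaaa, BBBBBBZ)
  read a, top B: go to q0, push BB → (q0, aaaaa, BBBBBBBZ)
  ε-move, top B: go to q2, push B → (q2, aaaaa, BBBBBBBZ)
  ε-move, top B: go to q1, push BB → (q1, aaaaa, BBBBBBBBZ)
  read a, top B: go to q0, push BB → (q0, aaaa, BBBBBBBBBZ)
  ε-move, top B: go to q2, push B → (q2, aaaa, BBBBBBBBBZ)
  ε-move, top B: go to q1, push BB → (q1, aaaa, BBBBBBBBBBZ)
  read a, top B: go to q0, push BB → (q0, aaa, BBBBBBBBBBBZ)
  ε-move, top B: go to q2, push B → (q2, aaa, BBBBBBBBBBBZ)
  ε-move, top B: go to q1, push BB → (q1, aaa, BBBBBBBBBBBBZ)
  read a, top B: go to q0, push BB → (q0, aa, BBBBBBBBBBBBBZ)
  ε-move, top B: go to q2, push B → (q2, aa, BBBBBBBBBBBBBZ)
  ε-move, top B: go to q1, push BB → (q1, aa, BBBBBBBBBBBBBBZ)
  read a, top B: go to q0, push BB → (q0, a, BBBBBBBBBBBBBBBZ)
  ε-move, top B: go to q2, push B → (q2, a, BBBBBBBBBBBBBBBZ)
  ε-move, top B: go to q1, push BB → (q1, a, BBBBBBBBBBBBBBBBZ)
  read a, top B: go to q0, push BB → (q0, ε, BBBBBBBBBBBBBBBBBZ)
  ε-move, top B: go to q2, push B → (q2, ε, BBBBBBBBBBBBBBBBBZ)
  ε-move, top B: go to q1, push BB → (q1, ε, BBBBBBBBBBBBBBBBBBZ)
All input consumed in state q1 with stack BBBBBBBBBBBBBBBBBBZ.

BBBBBBBBBBBBBBBBBBZ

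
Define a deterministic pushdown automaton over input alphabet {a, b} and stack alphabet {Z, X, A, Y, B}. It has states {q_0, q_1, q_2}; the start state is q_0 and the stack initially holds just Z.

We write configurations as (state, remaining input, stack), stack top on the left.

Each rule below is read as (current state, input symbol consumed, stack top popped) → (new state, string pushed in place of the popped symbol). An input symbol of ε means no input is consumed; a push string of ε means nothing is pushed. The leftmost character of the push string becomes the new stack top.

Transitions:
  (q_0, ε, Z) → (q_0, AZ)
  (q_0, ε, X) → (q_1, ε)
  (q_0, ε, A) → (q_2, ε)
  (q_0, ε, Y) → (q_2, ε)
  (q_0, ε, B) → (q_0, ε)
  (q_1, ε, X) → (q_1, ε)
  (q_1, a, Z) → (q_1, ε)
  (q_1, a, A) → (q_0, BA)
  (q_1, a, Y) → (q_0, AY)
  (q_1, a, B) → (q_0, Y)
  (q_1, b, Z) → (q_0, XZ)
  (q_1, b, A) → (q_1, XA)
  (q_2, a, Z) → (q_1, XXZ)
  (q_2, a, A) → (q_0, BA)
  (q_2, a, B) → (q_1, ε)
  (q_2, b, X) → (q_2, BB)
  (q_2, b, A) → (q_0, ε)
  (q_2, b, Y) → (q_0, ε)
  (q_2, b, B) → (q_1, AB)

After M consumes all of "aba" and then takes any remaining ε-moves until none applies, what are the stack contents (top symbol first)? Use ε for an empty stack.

(q_0, aba, Z)
  ε-move, top Z: go to q_0, push AZ → (q_0, aba, AZ)
  ε-move, top A: go to q_2, push ε → (q_2, aba, Z)
  read a, top Z: go to q_1, push XXZ → (q_1, ba, XXZ)
  ε-move, top X: go to q_1, push ε → (q_1, ba, XZ)
  ε-move, top X: go to q_1, push ε → (q_1, ba, Z)
  read b, top Z: go to q_0, push XZ → (q_0, a, XZ)
  ε-move, top X: go to q_1, push ε → (q_1, a, Z)
  read a, top Z: go to q_1, push ε → (q_1, ε, ε)
All input consumed in state q_1 with stack ε.

ε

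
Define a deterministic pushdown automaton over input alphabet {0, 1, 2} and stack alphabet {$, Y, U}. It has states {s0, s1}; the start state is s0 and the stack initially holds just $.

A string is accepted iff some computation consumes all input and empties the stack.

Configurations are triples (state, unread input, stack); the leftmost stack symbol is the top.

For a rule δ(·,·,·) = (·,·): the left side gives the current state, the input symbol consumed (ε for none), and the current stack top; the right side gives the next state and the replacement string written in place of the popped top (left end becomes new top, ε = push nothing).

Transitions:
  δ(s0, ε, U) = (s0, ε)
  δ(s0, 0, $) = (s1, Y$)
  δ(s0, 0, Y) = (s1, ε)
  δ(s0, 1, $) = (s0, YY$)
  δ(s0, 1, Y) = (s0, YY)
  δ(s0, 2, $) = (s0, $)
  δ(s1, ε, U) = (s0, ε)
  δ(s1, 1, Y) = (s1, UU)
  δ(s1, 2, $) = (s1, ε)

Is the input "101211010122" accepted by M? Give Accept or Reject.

(s0, 101211010122, $)
  read 1, top $: go to s0, push YY$ → (s0, 01211010122, YY$)
  read 0, top Y: go to s1, push ε → (s1, 1211010122, Y$)
  read 1, top Y: go to s1, push UU → (s1, 211010122, UU$)
  ε-move, top U: go to s0, push ε → (s0, 211010122, U$)
  ε-move, top U: go to s0, push ε → (s0, 211010122, $)
  read 2, top $: go to s0, push $ → (s0, 11010122, $)
  read 1, top $: go to s0, push YY$ → (s0, 1010122, YY$)
  read 1, top Y: go to s0, push YY → (s0, 010122, YYY$)
  read 0, top Y: go to s1, push ε → (s1, 10122, YY$)
  read 1, top Y: go to s1, push UU → (s1, 0122, UUY$)
  ε-move, top U: go to s0, push ε → (s0, 0122, UY$)
  ε-move, top U: go to s0, push ε → (s0, 0122, Y$)
  read 0, top Y: go to s1, push ε → (s1, 122, $)
No transition applies at (s1, 122, $); input not fully consumed.

Reject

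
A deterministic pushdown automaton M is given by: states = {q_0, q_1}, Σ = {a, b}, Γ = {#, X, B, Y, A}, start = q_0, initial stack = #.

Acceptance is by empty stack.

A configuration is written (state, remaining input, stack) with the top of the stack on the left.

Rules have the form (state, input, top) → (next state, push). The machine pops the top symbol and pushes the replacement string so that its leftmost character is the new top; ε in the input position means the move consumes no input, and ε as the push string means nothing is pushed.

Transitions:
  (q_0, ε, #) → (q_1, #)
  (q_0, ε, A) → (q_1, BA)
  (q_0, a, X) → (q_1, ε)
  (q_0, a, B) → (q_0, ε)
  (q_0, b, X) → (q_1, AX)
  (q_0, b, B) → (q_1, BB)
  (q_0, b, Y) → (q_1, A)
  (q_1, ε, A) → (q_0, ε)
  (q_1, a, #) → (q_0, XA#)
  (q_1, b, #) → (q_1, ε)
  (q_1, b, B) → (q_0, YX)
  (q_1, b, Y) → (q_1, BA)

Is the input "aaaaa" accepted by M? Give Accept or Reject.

(q_0, aaaaa, #)
  ε-move, top #: go to q_1, push # → (q_1, aaaaa, #)
  read a, top #: go to q_0, push XA# → (q_0, aaaa, XA#)
  read a, top X: go to q_1, push ε → (q_1, aaa, A#)
  ε-move, top A: go to q_0, push ε → (q_0, aaa, #)
  ε-move, top #: go to q_1, push # → (q_1, aaa, #)
  read a, top #: go to q_0, push XA# → (q_0, aa, XA#)
  read a, top X: go to q_1, push ε → (q_1, a, A#)
  ε-move, top A: go to q_0, push ε → (q_0, a, #)
  ε-move, top #: go to q_1, push # → (q_1, a, #)
  read a, top #: go to q_0, push XA# → (q_0, ε, XA#)
All input consumed; stack is XA#, not empty, and no further ε-move applies.

Reject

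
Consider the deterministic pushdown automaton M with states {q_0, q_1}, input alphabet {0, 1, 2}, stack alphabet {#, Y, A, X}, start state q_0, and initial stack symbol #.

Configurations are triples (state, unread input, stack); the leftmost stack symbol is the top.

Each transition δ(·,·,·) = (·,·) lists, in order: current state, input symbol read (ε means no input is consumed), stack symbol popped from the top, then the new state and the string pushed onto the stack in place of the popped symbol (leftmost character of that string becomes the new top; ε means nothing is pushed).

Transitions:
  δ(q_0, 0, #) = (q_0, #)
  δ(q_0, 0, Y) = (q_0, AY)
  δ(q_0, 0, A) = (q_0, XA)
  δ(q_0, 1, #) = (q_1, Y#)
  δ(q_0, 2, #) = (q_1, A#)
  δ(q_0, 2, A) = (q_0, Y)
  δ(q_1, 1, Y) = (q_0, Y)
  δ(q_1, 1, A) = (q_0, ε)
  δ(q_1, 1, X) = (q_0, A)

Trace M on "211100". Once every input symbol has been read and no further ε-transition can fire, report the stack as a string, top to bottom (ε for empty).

(q_0, 211100, #)
  read 2, top #: go to q_1, push A# → (q_1, 11100, A#)
  read 1, top A: go to q_0, push ε → (q_0, 1100, #)
  read 1, top #: go to q_1, push Y# → (q_1, 100, Y#)
  read 1, top Y: go to q_0, push Y → (q_0, 00, Y#)
  read 0, top Y: go to q_0, push AY → (q_0, 0, AY#)
  read 0, top A: go to q_0, push XA → (q_0, ε, XAY#)
All input consumed in state q_0 with stack XAY#.

XAY#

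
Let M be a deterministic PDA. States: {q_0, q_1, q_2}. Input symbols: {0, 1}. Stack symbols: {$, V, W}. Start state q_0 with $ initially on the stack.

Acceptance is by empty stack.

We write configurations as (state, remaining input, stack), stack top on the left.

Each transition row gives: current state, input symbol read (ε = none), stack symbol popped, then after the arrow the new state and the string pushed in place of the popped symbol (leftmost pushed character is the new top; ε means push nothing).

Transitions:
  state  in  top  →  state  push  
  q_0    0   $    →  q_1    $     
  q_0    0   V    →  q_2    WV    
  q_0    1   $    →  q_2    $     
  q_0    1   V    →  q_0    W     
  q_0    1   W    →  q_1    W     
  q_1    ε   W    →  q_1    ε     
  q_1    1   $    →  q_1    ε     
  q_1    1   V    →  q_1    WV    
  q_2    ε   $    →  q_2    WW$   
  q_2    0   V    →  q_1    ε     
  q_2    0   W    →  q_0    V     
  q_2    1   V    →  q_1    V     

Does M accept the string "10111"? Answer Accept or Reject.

Accept

(q_0, 10111, $)
  read 1, top $: go to q_2, push $ → (q_2, 0111, $)
  ε-move, top $: go to q_2, push WW$ → (q_2, 0111, WW$)
  read 0, top W: go to q_0, push V → (q_0, 111, VW$)
  read 1, top V: go to q_0, push W → (q_0, 11, WW$)
  read 1, top W: go to q_1, push W → (q_1, 1, WW$)
  ε-move, top W: go to q_1, push ε → (q_1, 1, W$)
  ε-move, top W: go to q_1, push ε → (q_1, 1, $)
  read 1, top $: go to q_1, push ε → (q_1, ε, ε)
All input consumed and the stack is empty.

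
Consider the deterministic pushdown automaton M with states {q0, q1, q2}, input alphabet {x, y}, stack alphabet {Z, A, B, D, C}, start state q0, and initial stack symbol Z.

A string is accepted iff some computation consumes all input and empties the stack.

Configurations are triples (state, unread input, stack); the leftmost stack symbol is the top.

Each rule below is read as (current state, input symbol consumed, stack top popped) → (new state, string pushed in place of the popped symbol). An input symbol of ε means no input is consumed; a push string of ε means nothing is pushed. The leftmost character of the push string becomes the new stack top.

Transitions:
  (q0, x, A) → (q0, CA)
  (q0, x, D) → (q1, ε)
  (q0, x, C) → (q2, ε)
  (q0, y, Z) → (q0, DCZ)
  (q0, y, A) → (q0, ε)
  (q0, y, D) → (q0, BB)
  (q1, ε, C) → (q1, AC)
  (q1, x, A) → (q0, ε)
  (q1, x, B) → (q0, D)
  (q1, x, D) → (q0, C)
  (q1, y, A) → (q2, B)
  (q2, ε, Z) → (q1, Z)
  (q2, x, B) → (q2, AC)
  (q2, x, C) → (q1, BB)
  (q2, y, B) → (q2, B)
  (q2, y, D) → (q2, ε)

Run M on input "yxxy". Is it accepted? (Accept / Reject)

Reject

(q0, yxxy, Z)
  read y, top Z: go to q0, push DCZ → (q0, xxy, DCZ)
  read x, top D: go to q1, push ε → (q1, xy, CZ)
  ε-move, top C: go to q1, push AC → (q1, xy, ACZ)
  read x, top A: go to q0, push ε → (q0, y, CZ)
No transition applies at (q0, y, CZ); input not fully consumed.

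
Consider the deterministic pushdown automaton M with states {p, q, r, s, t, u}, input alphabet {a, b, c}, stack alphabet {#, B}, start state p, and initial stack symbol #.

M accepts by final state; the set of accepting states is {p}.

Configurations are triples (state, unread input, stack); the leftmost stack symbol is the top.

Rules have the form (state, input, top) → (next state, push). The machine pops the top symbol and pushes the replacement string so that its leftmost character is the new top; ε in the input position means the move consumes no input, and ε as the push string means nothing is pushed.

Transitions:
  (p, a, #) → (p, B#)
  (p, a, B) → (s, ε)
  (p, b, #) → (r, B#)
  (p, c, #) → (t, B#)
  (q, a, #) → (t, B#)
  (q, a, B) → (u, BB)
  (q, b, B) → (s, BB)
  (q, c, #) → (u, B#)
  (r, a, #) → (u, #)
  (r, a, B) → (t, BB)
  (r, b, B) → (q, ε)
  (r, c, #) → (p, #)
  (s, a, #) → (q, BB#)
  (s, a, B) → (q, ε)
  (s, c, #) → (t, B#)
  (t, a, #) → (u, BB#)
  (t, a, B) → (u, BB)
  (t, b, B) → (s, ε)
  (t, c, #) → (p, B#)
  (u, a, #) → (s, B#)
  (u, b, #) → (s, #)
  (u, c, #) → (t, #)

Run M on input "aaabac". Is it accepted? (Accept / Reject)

Reject

(p, aaabac, #)
  read a, top #: go to p, push B# → (p, aabac, B#)
  read a, top B: go to s, push ε → (s, abac, #)
  read a, top #: go to q, push BB# → (q, bac, BB#)
  read b, top B: go to s, push BB → (s, ac, BBB#)
  read a, top B: go to q, push ε → (q, c, BB#)
No transition applies at (q, c, BB#); input not fully consumed.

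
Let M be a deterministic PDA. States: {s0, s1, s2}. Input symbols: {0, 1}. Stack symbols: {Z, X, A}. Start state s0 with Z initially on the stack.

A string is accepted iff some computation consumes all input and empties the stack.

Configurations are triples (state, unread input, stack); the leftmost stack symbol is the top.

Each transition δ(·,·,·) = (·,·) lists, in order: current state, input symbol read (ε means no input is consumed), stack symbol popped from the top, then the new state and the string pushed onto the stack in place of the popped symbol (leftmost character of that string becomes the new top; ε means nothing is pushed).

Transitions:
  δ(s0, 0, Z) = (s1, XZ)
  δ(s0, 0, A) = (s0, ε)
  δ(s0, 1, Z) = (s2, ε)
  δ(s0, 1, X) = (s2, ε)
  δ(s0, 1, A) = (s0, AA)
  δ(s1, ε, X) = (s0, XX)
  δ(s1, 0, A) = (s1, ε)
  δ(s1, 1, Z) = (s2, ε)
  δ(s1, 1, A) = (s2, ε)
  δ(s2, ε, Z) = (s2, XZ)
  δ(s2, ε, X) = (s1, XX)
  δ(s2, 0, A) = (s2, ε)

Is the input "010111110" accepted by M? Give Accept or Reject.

(s0, 010111110, Z)
  read 0, top Z: go to s1, push XZ → (s1, 10111110, XZ)
  ε-move, top X: go to s0, push XX → (s0, 10111110, XXZ)
  read 1, top X: go to s2, push ε → (s2, 0111110, XZ)
  ε-move, top X: go to s1, push XX → (s1, 0111110, XXZ)
  ε-move, top X: go to s0, push XX → (s0, 0111110, XXXZ)
No transition applies at (s0, 0111110, XXXZ); input not fully consumed.

Reject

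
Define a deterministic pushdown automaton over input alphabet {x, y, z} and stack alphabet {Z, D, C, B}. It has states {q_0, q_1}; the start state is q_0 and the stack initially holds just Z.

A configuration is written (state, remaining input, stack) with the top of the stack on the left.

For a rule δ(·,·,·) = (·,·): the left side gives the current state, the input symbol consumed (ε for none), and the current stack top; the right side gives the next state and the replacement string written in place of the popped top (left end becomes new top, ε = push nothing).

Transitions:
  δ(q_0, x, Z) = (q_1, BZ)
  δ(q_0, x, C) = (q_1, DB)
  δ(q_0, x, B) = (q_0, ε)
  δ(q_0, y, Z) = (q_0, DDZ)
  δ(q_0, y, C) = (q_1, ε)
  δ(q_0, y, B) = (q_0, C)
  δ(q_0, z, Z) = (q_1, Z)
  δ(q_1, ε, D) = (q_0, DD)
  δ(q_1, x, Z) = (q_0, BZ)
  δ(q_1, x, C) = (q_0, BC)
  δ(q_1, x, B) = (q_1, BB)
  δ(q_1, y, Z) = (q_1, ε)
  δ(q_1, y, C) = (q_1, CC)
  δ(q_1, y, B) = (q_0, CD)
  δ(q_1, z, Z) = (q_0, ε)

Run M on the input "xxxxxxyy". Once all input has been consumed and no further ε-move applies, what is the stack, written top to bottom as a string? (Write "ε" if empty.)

DDBBBBBZ

(q_0, xxxxxxyy, Z)
  read x, top Z: go to q_1, push BZ → (q_1, xxxxxyy, BZ)
  read x, top B: go to q_1, push BB → (q_1, xxxxyy, BBZ)
  read x, top B: go to q_1, push BB → (q_1, xxxyy, BBBZ)
  read x, top B: go to q_1, push BB → (q_1, xxyy, BBBBZ)
  read x, top B: go to q_1, push BB → (q_1, xyy, BBBBBZ)
  read x, top B: go to q_1, push BB → (q_1, yy, BBBBBBZ)
  read y, top B: go to q_0, push CD → (q_0, y, CDBBBBBZ)
  read y, top C: go to q_1, push ε → (q_1, ε, DBBBBBZ)
  ε-move, top D: go to q_0, push DD → (q_0, ε, DDBBBBBZ)
All input consumed in state q_0 with stack DDBBBBBZ.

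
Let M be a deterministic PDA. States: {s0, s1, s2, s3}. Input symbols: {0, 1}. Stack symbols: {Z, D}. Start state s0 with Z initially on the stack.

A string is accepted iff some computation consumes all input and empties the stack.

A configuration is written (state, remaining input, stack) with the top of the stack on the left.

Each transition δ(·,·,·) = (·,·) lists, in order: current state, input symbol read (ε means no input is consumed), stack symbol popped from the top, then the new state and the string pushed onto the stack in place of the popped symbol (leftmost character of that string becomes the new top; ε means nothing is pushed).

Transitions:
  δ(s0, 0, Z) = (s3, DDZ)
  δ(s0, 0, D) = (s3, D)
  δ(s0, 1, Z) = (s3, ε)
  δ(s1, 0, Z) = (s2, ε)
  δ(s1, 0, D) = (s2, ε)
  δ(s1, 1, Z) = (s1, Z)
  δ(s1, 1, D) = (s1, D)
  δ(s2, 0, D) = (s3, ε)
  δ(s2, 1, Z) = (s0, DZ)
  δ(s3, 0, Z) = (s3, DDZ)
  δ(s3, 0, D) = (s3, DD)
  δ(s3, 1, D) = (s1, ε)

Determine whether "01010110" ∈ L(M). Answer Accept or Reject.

(s0, 01010110, Z) ⊢ (s3, 1010110, DDZ) ⊢ (s1, 010110, DZ) ⊢ (s2, 10110, Z) ⊢ (s0, 0110, DZ) ⊢ (s3, 110, DZ) ⊢ (s1, 10, Z) ⊢ (s1, 0, Z) ⊢ (s2, ε, ε)
All input consumed and the stack is empty.

Accept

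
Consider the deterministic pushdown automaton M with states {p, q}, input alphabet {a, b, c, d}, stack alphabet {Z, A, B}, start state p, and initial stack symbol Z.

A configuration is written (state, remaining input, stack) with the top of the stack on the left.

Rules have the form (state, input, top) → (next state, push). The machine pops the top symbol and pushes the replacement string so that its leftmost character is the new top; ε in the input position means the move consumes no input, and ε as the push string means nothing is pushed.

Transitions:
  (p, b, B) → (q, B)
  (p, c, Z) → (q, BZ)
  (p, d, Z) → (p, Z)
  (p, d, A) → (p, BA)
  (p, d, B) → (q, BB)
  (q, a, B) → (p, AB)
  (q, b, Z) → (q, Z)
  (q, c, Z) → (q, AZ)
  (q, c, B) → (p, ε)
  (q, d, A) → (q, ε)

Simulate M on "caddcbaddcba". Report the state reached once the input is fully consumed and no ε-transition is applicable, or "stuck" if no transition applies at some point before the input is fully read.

(p, caddcbaddcba, Z) ⊢ (q, addcbaddcba, BZ) ⊢ (p, ddcbaddcba, ABZ) ⊢ (p, dcbaddcba, BABZ) ⊢ (q, cbaddcba, BBABZ) ⊢ (p, baddcba, BABZ) ⊢ (q, addcba, BABZ) ⊢ (p, ddcba, ABABZ) ⊢ (p, dcba, BABABZ) ⊢ (q, cba, BBABABZ) ⊢ (p, ba, BABABZ) ⊢ (q, a, BABABZ) ⊢ (p, ε, ABABABZ)
All input consumed; M is in state p.

p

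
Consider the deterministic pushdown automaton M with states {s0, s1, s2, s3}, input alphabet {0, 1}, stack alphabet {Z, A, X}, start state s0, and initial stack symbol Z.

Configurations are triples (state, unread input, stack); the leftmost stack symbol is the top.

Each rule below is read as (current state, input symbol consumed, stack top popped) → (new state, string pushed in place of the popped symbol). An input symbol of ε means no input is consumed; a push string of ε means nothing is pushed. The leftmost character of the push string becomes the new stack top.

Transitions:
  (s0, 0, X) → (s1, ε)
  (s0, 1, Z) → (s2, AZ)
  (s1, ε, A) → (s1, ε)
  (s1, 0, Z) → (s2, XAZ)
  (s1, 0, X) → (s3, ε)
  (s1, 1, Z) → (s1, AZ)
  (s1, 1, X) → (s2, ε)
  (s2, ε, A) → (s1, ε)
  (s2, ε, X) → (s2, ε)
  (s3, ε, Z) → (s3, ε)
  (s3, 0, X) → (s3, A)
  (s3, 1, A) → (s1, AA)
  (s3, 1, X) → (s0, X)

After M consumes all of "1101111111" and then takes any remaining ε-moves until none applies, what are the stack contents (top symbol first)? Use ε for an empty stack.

Z

(s0, 1101111111, Z)
  read 1, top Z: go to s2, push AZ → (s2, 101111111, AZ)
  ε-move, top A: go to s1, push ε → (s1, 101111111, Z)
  read 1, top Z: go to s1, push AZ → (s1, 01111111, AZ)
  ε-move, top A: go to s1, push ε → (s1, 01111111, Z)
  read 0, top Z: go to s2, push XAZ → (s2, 1111111, XAZ)
  ε-move, top X: go to s2, push ε → (s2, 1111111, AZ)
  ε-move, top A: go to s1, push ε → (s1, 1111111, Z)
  read 1, top Z: go to s1, push AZ → (s1, 111111, AZ)
  ε-move, top A: go to s1, push ε → (s1, 111111, Z)
  read 1, top Z: go to s1, push AZ → (s1, 11111, AZ)
  ε-move, top A: go to s1, push ε → (s1, 11111, Z)
  read 1, top Z: go to s1, push AZ → (s1, 1111, AZ)
  ε-move, top A: go to s1, push ε → (s1, 1111, Z)
  read 1, top Z: go to s1, push AZ → (s1, 111, AZ)
  ε-move, top A: go to s1, push ε → (s1, 111, Z)
  read 1, top Z: go to s1, push AZ → (s1, 11, AZ)
  ε-move, top A: go to s1, push ε → (s1, 11, Z)
  read 1, top Z: go to s1, push AZ → (s1, 1, AZ)
  ε-move, top A: go to s1, push ε → (s1, 1, Z)
  read 1, top Z: go to s1, push AZ → (s1, ε, AZ)
  ε-move, top A: go to s1, push ε → (s1, ε, Z)
All input consumed in state s1 with stack Z.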